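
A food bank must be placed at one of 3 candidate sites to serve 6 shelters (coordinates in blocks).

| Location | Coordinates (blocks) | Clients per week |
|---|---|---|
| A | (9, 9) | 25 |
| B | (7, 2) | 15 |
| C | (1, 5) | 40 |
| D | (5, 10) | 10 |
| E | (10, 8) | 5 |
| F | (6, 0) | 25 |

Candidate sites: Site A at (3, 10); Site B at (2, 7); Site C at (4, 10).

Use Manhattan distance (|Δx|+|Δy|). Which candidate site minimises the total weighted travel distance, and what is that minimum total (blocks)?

Site B, total 875 blocks

Total weighted distance at each candidate:
  Site A (3, 10): total = 1025
  Site B (2, 7): total = 875
  Site C (4, 10): total = 985
Minimum is at Site B with total 875 blocks.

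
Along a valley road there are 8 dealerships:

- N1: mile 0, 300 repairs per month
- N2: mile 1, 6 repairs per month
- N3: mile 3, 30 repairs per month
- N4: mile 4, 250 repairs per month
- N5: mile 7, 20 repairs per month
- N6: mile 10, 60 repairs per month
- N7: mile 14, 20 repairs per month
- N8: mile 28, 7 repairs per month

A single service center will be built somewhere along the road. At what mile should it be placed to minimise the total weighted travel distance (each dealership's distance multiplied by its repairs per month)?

x = 4

For a sum of weighted absolute distances on a line, the optimum is the weighted median (not the mean). Total weight W = 693; half-weight = 346.5.
Sort by position and accumulate weight:
  mile 0 (N1, w=300) → cum 300
  mile 1 (N2, w=6) → cum 306
  mile 3 (N3, w=30) → cum 336
  mile 4 (N4, w=250) → cum 586  ≥ 346.5 → median here
  mile 7 (N5, w=20) → cum 606
  mile 10 (N6, w=60) → cum 666
  mile 14 (N7, w=20) → cum 686
  mile 28 (N8, w=7) → cum 693
Optimal location: mile 4.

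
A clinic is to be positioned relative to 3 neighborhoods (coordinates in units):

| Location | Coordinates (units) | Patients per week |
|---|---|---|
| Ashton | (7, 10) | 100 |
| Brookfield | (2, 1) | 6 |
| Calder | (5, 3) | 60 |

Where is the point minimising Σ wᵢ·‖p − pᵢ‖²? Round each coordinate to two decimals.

(6.10, 7.14)

The minimiser of Σwᵢ‖p−pᵢ‖² is the weighted centroid p* = (Σwᵢpᵢ)/(Σwᵢ).
Σwᵢ = 166.
Σwᵢxᵢ = 100·7 + 6·2 + 60·5 = 1012.
Σwᵢyᵢ = 100·10 + 6·1 + 60·3 = 1186.
x* = 1012/166 = 6.10, y* = 1186/166 = 7.14.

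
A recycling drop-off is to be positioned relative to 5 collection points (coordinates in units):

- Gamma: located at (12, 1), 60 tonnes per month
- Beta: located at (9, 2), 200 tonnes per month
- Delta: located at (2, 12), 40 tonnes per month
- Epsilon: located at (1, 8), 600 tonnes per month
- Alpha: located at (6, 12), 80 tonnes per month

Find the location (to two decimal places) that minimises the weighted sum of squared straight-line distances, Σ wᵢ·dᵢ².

The minimiser of Σwᵢ‖p−pᵢ‖² is the weighted centroid p* = (Σwᵢpᵢ)/(Σwᵢ).
Σwᵢ = 980.
Σwᵢxᵢ = 60·12 + 200·9 + 40·2 + 600·1 + 80·6 = 3680.
Σwᵢyᵢ = 60·1 + 200·2 + 40·12 + 600·8 + 80·12 = 6700.
x* = 3680/980 = 3.76, y* = 6700/980 = 6.84.

(3.76, 6.84)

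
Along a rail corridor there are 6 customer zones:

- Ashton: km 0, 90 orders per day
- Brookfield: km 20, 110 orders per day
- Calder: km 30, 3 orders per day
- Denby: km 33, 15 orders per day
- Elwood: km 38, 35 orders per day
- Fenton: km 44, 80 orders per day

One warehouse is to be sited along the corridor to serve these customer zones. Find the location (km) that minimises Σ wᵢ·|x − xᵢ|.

x = 20

For a sum of weighted absolute distances on a line, the optimum is the weighted median (not the mean). Total weight W = 333; half-weight = 166.5.
Sort by position and accumulate weight:
  km 0 (Ashton, w=90) → cum 90
  km 20 (Brookfield, w=110) → cum 200  ≥ 166.5 → median here
  km 30 (Calder, w=3) → cum 203
  km 33 (Denby, w=15) → cum 218
  km 38 (Elwood, w=35) → cum 253
  km 44 (Fenton, w=80) → cum 333
Optimal location: km 20.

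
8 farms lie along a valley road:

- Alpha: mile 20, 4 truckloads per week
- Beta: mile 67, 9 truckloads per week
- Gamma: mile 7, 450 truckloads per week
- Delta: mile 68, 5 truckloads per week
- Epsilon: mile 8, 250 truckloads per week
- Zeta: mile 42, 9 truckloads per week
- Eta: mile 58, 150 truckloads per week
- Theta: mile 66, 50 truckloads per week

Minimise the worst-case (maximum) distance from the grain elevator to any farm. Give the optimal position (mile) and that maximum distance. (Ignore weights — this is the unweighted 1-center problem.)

The 1-center on a line is the midpoint of the two extreme points: leftmost at 7, rightmost at 68.
Optimal location = (7 + 68)/2 = 37.5; maximum distance = (68 − 7)/2 = 30.5.

location 37.5, max distance 30.5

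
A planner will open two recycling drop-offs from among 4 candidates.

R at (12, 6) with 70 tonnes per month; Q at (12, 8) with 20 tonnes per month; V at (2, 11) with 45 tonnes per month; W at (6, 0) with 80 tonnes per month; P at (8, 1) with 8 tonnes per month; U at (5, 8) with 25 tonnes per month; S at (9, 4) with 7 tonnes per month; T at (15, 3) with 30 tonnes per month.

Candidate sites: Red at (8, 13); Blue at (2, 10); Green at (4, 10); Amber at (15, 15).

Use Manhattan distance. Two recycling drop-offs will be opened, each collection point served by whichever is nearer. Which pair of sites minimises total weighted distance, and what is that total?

{Green, Amber}, total 2751

Evaluate every pair (each demand assigned to the nearer of the two):
  {Green, Amber}: total = 2751
  {Red, Green}: total = 2796
  {Blue, Green}: total = 2841
  {Blue, Amber}: total = 2901
  {Red, Blue}: total = 2916
  {Red, Amber}: total = 3236
Best pair: {Green, Amber} with total 2751.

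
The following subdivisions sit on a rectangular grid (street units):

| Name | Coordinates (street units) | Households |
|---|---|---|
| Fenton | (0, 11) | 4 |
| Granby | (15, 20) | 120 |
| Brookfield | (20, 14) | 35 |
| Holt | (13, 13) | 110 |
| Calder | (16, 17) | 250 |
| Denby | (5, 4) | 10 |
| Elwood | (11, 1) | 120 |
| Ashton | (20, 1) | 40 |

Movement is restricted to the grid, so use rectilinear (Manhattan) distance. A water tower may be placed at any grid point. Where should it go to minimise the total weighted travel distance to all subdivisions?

(15, 17)

Manhattan distance separates: Σwᵢ(|x−xᵢ|+|y−yᵢ|) = Σwᵢ|x−xᵢ| + Σwᵢ|y−yᵢ|, so x and y are optimised independently as 1-D weighted medians.
Total weight W = 689; half = 344.5.
x-coordinate, sorted with cumulative weight:
  x=0 (Fenton, w=4) cum 4
  x=5 (Denby, w=10) cum 14
  x=11 (Elwood, w=120) cum 134
  x=13 (Holt, w=110) cum 244
  x=15 (Granby, w=120) cum 364  ← median
  x=16 (Calder, w=250) cum 614
  x=20 (Brookfield, w=35) cum 649
  x=20 (Ashton, w=40) cum 689
⇒ x* = 15
y-coordinate, sorted with cumulative weight:
  y=1 (Elwood, w=120) cum 120
  y=1 (Ashton, w=40) cum 160
  y=4 (Denby, w=10) cum 170
  y=11 (Fenton, w=4) cum 174
  y=13 (Holt, w=110) cum 284
  y=14 (Brookfield, w=35) cum 319
  y=17 (Calder, w=250) cum 569  ← median
  y=20 (Granby, w=120) cum 689
⇒ y* = 17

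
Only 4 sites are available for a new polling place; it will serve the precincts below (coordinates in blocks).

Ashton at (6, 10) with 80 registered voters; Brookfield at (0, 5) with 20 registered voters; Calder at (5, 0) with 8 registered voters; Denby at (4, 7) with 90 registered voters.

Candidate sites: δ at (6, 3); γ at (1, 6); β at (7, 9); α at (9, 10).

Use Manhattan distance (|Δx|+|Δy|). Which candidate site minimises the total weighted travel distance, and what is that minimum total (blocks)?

Total weighted distance at each candidate:
  δ (6, 3): total = 1292
  γ (1, 6): total = 1200
  β (7, 9): total = 918
  α (9, 10): total = 1352
Minimum is at β with total 918 blocks.

β, total 918 blocks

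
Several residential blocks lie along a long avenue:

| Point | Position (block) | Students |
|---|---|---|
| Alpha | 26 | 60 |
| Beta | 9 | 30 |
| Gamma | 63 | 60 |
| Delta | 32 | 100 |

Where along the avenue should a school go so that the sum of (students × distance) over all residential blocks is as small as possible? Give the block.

x = 32

For a sum of weighted absolute distances on a line, the optimum is the weighted median (not the mean). Total weight W = 250; half-weight = 125.
Sort by position and accumulate weight:
  block 9 (Beta, w=30) → cum 30
  block 26 (Alpha, w=60) → cum 90
  block 32 (Delta, w=100) → cum 190  ≥ 125 → median here
  block 63 (Gamma, w=60) → cum 250
Optimal location: block 32.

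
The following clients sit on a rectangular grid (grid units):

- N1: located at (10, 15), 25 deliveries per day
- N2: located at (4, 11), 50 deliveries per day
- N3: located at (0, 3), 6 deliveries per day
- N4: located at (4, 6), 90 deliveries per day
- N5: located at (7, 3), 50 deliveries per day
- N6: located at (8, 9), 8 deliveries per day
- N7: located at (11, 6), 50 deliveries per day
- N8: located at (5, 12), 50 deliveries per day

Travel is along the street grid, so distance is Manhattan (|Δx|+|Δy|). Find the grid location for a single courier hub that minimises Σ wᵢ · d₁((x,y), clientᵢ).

Manhattan distance separates: Σwᵢ(|x−xᵢ|+|y−yᵢ|) = Σwᵢ|x−xᵢ| + Σwᵢ|y−yᵢ|, so x and y are optimised independently as 1-D weighted medians.
Total weight W = 329; half = 164.5.
x-coordinate, sorted with cumulative weight:
  x=0 (N3, w=6) cum 6
  x=4 (N2, w=50) cum 56
  x=4 (N4, w=90) cum 146
  x=5 (N8, w=50) cum 196  ← median
  x=7 (N5, w=50) cum 246
  x=8 (N6, w=8) cum 254
  x=10 (N1, w=25) cum 279
  x=11 (N7, w=50) cum 329
⇒ x* = 5
y-coordinate, sorted with cumulative weight:
  y=3 (N3, w=6) cum 6
  y=3 (N5, w=50) cum 56
  y=6 (N4, w=90) cum 146
  y=6 (N7, w=50) cum 196  ← median
  y=9 (N6, w=8) cum 204
  y=11 (N2, w=50) cum 254
  y=12 (N8, w=50) cum 304
  y=15 (N1, w=25) cum 329
⇒ y* = 6

(5, 6)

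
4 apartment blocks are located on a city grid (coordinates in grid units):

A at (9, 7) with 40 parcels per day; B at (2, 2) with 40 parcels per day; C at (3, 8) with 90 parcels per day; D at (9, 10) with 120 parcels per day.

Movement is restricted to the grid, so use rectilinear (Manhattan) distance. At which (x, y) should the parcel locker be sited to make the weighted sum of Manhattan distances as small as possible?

(9, 8)

Manhattan distance separates: Σwᵢ(|x−xᵢ|+|y−yᵢ|) = Σwᵢ|x−xᵢ| + Σwᵢ|y−yᵢ|, so x and y are optimised independently as 1-D weighted medians.
Total weight W = 290; half = 145.
x-coordinate, sorted with cumulative weight:
  x=2 (B, w=40) cum 40
  x=3 (C, w=90) cum 130
  x=9 (A, w=40) cum 170  ← median
  x=9 (D, w=120) cum 290
⇒ x* = 9
y-coordinate, sorted with cumulative weight:
  y=2 (B, w=40) cum 40
  y=7 (A, w=40) cum 80
  y=8 (C, w=90) cum 170  ← median
  y=10 (D, w=120) cum 290
⇒ y* = 8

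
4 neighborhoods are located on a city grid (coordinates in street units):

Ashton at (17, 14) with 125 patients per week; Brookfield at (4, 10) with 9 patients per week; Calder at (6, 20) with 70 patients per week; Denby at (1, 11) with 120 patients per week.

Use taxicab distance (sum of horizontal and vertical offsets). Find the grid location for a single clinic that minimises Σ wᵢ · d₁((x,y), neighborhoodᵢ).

Manhattan distance separates: Σwᵢ(|x−xᵢ|+|y−yᵢ|) = Σwᵢ|x−xᵢ| + Σwᵢ|y−yᵢ|, so x and y are optimised independently as 1-D weighted medians.
Total weight W = 324; half = 162.
x-coordinate, sorted with cumulative weight:
  x=1 (Denby, w=120) cum 120
  x=4 (Brookfield, w=9) cum 129
  x=6 (Calder, w=70) cum 199  ← median
  x=17 (Ashton, w=125) cum 324
⇒ x* = 6
y-coordinate, sorted with cumulative weight:
  y=10 (Brookfield, w=9) cum 9
  y=11 (Denby, w=120) cum 129
  y=14 (Ashton, w=125) cum 254  ← median
  y=20 (Calder, w=70) cum 324
⇒ y* = 14

(6, 14)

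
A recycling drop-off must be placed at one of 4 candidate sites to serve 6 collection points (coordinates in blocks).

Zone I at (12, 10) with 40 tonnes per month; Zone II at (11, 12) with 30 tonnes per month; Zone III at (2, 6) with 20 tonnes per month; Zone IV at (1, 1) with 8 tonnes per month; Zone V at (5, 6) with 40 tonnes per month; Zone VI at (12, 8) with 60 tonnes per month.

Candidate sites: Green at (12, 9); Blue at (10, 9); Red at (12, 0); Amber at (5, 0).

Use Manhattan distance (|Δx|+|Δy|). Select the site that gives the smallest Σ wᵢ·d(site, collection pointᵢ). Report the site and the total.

Green, total 1032 blocks

Total weighted distance at each candidate:
  Green (12, 9): total = 1032
  Blue (10, 9): total = 1096
  Red (12, 0): total = 2206
  Amber (5, 0): total = 2580
Minimum is at Green with total 1032 blocks.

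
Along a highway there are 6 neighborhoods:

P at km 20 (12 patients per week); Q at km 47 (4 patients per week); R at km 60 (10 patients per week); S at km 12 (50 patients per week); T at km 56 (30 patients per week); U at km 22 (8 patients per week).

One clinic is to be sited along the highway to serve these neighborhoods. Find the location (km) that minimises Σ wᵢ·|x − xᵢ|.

For a sum of weighted absolute distances on a line, the optimum is the weighted median (not the mean). Total weight W = 114; half-weight = 57.
Sort by position and accumulate weight:
  km 12 (S, w=50) → cum 50
  km 20 (P, w=12) → cum 62  ≥ 57 → median here
  km 22 (U, w=8) → cum 70
  km 47 (Q, w=4) → cum 74
  km 56 (T, w=30) → cum 104
  km 60 (R, w=10) → cum 114
Optimal location: km 20.

x = 20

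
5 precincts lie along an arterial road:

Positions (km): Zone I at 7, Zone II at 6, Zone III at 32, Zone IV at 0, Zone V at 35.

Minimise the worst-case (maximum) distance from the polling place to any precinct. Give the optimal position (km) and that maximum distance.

The 1-center on a line is the midpoint of the two extreme points: leftmost at 0, rightmost at 35.
Optimal location = (0 + 35)/2 = 17.5; maximum distance = (35 − 0)/2 = 17.5.

location 17.5, max distance 17.5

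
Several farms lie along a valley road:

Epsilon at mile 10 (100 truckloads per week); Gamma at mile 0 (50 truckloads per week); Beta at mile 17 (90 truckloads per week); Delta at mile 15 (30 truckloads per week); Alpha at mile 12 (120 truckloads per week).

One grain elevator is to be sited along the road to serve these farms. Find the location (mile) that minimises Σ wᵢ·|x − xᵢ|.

For a sum of weighted absolute distances on a line, the optimum is the weighted median (not the mean). Total weight W = 390; half-weight = 195.
Sort by position and accumulate weight:
  mile 0 (Gamma, w=50) → cum 50
  mile 10 (Epsilon, w=100) → cum 150
  mile 12 (Alpha, w=120) → cum 270  ≥ 195 → median here
  mile 15 (Delta, w=30) → cum 300
  mile 17 (Beta, w=90) → cum 390
Optimal location: mile 12.

x = 12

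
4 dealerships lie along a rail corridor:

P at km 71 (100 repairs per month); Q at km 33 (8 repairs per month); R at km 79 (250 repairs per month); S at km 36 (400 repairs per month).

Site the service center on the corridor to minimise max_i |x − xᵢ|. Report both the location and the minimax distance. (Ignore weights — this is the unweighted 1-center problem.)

location 56, max distance 23

The 1-center on a line is the midpoint of the two extreme points: leftmost at 33, rightmost at 79.
Optimal location = (33 + 79)/2 = 56; maximum distance = (79 − 33)/2 = 23.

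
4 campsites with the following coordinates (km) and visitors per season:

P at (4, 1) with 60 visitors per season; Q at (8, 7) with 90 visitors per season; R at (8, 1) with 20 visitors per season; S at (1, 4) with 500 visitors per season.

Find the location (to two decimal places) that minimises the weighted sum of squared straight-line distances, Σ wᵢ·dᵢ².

The minimiser of Σwᵢ‖p−pᵢ‖² is the weighted centroid p* = (Σwᵢpᵢ)/(Σwᵢ).
Σwᵢ = 670.
Σwᵢxᵢ = 60·4 + 90·8 + 20·8 + 500·1 = 1620.
Σwᵢyᵢ = 60·1 + 90·7 + 20·1 + 500·4 = 2710.
x* = 1620/670 = 2.42, y* = 2710/670 = 4.04.

(2.42, 4.04)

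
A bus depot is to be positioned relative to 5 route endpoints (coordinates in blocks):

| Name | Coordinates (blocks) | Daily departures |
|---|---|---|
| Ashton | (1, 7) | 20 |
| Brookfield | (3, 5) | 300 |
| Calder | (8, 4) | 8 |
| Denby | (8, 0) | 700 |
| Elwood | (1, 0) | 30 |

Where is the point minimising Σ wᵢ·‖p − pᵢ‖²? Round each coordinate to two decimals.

(6.25, 1.58)

The minimiser of Σwᵢ‖p−pᵢ‖² is the weighted centroid p* = (Σwᵢpᵢ)/(Σwᵢ).
Σwᵢ = 1058.
Σwᵢxᵢ = 20·1 + 300·3 + 8·8 + 700·8 + 30·1 = 6614.
Σwᵢyᵢ = 20·7 + 300·5 + 8·4 + 700·0 + 30·0 = 1672.
x* = 6614/1058 = 6.25, y* = 1672/1058 = 1.58.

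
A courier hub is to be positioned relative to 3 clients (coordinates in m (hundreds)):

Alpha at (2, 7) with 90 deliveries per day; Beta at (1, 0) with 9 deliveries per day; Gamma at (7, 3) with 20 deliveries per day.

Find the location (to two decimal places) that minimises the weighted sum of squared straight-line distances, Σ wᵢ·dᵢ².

(2.76, 5.80)

The minimiser of Σwᵢ‖p−pᵢ‖² is the weighted centroid p* = (Σwᵢpᵢ)/(Σwᵢ).
Σwᵢ = 119.
Σwᵢxᵢ = 90·2 + 9·1 + 20·7 = 329.
Σwᵢyᵢ = 90·7 + 9·0 + 20·3 = 690.
x* = 329/119 = 2.76, y* = 690/119 = 5.80.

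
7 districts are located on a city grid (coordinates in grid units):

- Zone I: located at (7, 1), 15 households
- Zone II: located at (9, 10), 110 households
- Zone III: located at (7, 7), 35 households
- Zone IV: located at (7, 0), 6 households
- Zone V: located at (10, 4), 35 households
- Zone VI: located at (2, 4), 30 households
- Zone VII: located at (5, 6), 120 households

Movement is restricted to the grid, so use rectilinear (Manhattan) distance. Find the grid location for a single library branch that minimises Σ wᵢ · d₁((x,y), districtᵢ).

Manhattan distance separates: Σwᵢ(|x−xᵢ|+|y−yᵢ|) = Σwᵢ|x−xᵢ| + Σwᵢ|y−yᵢ|, so x and y are optimised independently as 1-D weighted medians.
Total weight W = 351; half = 175.5.
x-coordinate, sorted with cumulative weight:
  x=2 (Zone VI, w=30) cum 30
  x=5 (Zone VII, w=120) cum 150
  x=7 (Zone I, w=15) cum 165
  x=7 (Zone III, w=35) cum 200  ← median
  x=7 (Zone IV, w=6) cum 206
  x=9 (Zone II, w=110) cum 316
  x=10 (Zone V, w=35) cum 351
⇒ x* = 7
y-coordinate, sorted with cumulative weight:
  y=0 (Zone IV, w=6) cum 6
  y=1 (Zone I, w=15) cum 21
  y=4 (Zone V, w=35) cum 56
  y=4 (Zone VI, w=30) cum 86
  y=6 (Zone VII, w=120) cum 206  ← median
  y=7 (Zone III, w=35) cum 241
  y=10 (Zone II, w=110) cum 351
⇒ y* = 6

(7, 6)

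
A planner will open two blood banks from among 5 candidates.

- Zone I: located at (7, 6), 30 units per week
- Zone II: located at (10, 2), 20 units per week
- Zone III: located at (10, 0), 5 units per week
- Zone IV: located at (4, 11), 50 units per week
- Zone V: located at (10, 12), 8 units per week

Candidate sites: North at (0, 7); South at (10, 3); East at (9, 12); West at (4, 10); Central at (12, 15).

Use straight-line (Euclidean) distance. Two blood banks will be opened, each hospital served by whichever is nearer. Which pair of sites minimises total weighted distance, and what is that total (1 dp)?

Evaluate every pair (each demand assigned to the nearer of the two):
  {South, West}: total = 262.9
  {South, East}: total = 425.2
  {East, West}: total = 466.3
  {West, Central}: total = 487.2
  {North, West}: total = 508.9
  {North, South}: total = 517.1
  {South, Central}: total = 638.3
  {North, East}: total = 713.9
  {East, Central}: total = 713.9
  {North, Central}: total = 808.5
Best pair: {South, West} with total 262.9.

{South, West}, total 262.9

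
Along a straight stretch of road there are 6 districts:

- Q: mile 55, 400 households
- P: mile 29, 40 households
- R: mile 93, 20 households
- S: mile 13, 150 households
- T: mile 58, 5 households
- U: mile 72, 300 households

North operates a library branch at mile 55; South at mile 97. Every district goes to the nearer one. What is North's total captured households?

895

The indifferent point is the midpoint (55+97)/2 = 76; districts left of it (closer to North at 55) go to North, those right go to South.
  S at 13 (w=150) → North
  P at 29 (w=40) → North
  Q at 55 (w=400) → North
  T at 58 (w=5) → North
  U at 72 (w=300) → North
  R at 93 (w=20) → South
North captures 895; South captures 20.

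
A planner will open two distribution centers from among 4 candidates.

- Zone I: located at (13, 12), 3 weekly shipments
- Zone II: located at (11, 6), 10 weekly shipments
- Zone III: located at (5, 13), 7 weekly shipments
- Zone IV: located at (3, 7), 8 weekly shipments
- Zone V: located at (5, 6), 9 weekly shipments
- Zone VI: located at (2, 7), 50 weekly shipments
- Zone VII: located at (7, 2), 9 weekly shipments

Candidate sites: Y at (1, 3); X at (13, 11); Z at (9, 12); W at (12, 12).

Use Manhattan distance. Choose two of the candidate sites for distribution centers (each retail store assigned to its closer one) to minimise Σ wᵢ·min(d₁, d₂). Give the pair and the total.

{Y, Z}, total 551

Evaluate every pair (each demand assigned to the nearer of the two):
  {Y, Z}: total = 551
  {Y, W}: total = 553
  {Y, X}: total = 567
  {X, Z}: total = 994
  {Z, W}: total = 994
  {X, W}: total = 1243
Best pair: {Y, Z} with total 551.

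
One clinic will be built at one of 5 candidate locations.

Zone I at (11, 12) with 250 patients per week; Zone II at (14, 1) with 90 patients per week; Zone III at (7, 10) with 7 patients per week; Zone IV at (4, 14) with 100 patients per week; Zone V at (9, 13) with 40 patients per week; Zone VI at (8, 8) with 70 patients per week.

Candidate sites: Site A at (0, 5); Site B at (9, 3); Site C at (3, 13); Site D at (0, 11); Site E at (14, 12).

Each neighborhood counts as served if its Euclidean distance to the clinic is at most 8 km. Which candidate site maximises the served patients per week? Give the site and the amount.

Coverage radius r = 8 km; a point is covered iff (Δx)²+(Δy)² ≤ 8² = 64.
  Site A (0, 5): covers {none} → 0
  Site B (9, 3): covers {Zone II, Zone III, Zone VI} → 167
  Site C (3, 13): covers {Zone III, Zone IV, Zone V, Zone VI} → 217
  Site D (0, 11): covers {Zone III, Zone IV} → 107
  Site E (14, 12): covers {Zone I, Zone III, Zone V, Zone VI} → 367
Maximum coverage at Site E: 367 patients per week.

Site E, covering 367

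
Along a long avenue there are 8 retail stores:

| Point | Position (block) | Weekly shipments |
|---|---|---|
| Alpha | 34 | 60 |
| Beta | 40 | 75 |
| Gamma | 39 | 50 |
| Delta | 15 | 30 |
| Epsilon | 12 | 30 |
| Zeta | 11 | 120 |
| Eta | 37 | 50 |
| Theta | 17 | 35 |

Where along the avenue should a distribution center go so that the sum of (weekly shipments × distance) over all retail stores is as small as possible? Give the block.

x = 34

For a sum of weighted absolute distances on a line, the optimum is the weighted median (not the mean). Total weight W = 450; half-weight = 225.
Sort by position and accumulate weight:
  block 11 (Zeta, w=120) → cum 120
  block 12 (Epsilon, w=30) → cum 150
  block 15 (Delta, w=30) → cum 180
  block 17 (Theta, w=35) → cum 215
  block 34 (Alpha, w=60) → cum 275  ≥ 225 → median here
  block 37 (Eta, w=50) → cum 325
  block 39 (Gamma, w=50) → cum 375
  block 40 (Beta, w=75) → cum 450
Optimal location: block 34.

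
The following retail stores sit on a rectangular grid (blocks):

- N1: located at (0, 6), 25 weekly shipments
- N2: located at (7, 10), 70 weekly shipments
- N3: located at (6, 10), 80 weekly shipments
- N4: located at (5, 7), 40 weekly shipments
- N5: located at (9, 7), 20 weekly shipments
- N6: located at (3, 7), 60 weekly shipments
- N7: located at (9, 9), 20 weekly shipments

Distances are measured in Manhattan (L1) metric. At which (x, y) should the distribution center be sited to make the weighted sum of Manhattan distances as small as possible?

(6, 9)

Manhattan distance separates: Σwᵢ(|x−xᵢ|+|y−yᵢ|) = Σwᵢ|x−xᵢ| + Σwᵢ|y−yᵢ|, so x and y are optimised independently as 1-D weighted medians.
Total weight W = 315; half = 157.5.
x-coordinate, sorted with cumulative weight:
  x=0 (N1, w=25) cum 25
  x=3 (N6, w=60) cum 85
  x=5 (N4, w=40) cum 125
  x=6 (N3, w=80) cum 205  ← median
  x=7 (N2, w=70) cum 275
  x=9 (N5, w=20) cum 295
  x=9 (N7, w=20) cum 315
⇒ x* = 6
y-coordinate, sorted with cumulative weight:
  y=6 (N1, w=25) cum 25
  y=7 (N4, w=40) cum 65
  y=7 (N5, w=20) cum 85
  y=7 (N6, w=60) cum 145
  y=9 (N7, w=20) cum 165  ← median
  y=10 (N2, w=70) cum 235
  y=10 (N3, w=80) cum 315
⇒ y* = 9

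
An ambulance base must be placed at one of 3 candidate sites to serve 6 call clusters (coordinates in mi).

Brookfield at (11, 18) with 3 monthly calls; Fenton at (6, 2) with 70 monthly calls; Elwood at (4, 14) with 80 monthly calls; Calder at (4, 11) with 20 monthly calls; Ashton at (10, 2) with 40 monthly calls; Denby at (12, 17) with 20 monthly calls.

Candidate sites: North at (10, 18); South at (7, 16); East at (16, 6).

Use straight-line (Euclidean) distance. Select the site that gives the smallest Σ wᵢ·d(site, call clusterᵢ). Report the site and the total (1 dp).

Total weighted distance at each candidate:
  North (10, 18): total = 2603.5
  South (7, 16): total = 2075.7
  East (16, 6): total = 2729.2
Minimum is at South with total 2075.7 mi.

South, total 2075.7 mi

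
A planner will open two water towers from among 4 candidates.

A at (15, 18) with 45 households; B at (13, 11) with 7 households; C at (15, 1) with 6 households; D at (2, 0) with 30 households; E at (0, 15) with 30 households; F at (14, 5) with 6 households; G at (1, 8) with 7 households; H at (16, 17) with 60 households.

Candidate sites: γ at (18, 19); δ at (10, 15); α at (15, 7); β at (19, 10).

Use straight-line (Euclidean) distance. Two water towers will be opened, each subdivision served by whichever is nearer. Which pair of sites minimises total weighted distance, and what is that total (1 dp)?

{γ, δ}, total 1390.6

Evaluate every pair (each demand assigned to the nearer of the two):
  {γ, δ}: total = 1390.6
  {γ, α}: total = 1443.9
  {δ, α}: total = 1545.3
  {δ, β}: total = 1668.2
  {γ, β}: total = 1727.7
  {α, β}: total = 1991.4
Best pair: {γ, δ} with total 1390.6.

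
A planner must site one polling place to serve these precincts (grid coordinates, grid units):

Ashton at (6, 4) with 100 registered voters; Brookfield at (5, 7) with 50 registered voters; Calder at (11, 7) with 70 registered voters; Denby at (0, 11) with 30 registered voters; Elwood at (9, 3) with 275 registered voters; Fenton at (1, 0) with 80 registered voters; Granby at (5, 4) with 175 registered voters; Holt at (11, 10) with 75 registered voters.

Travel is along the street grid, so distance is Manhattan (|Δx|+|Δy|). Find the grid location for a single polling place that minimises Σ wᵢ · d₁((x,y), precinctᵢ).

Manhattan distance separates: Σwᵢ(|x−xᵢ|+|y−yᵢ|) = Σwᵢ|x−xᵢ| + Σwᵢ|y−yᵢ|, so x and y are optimised independently as 1-D weighted medians.
Total weight W = 855; half = 427.5.
x-coordinate, sorted with cumulative weight:
  x=0 (Denby, w=30) cum 30
  x=1 (Fenton, w=80) cum 110
  x=5 (Brookfield, w=50) cum 160
  x=5 (Granby, w=175) cum 335
  x=6 (Ashton, w=100) cum 435  ← median
  x=9 (Elwood, w=275) cum 710
  x=11 (Calder, w=70) cum 780
  x=11 (Holt, w=75) cum 855
⇒ x* = 6
y-coordinate, sorted with cumulative weight:
  y=0 (Fenton, w=80) cum 80
  y=3 (Elwood, w=275) cum 355
  y=4 (Ashton, w=100) cum 455  ← median
  y=4 (Granby, w=175) cum 630
  y=7 (Brookfield, w=50) cum 680
  y=7 (Calder, w=70) cum 750
  y=10 (Holt, w=75) cum 825
  y=11 (Denby, w=30) cum 855
⇒ y* = 4

(6, 4)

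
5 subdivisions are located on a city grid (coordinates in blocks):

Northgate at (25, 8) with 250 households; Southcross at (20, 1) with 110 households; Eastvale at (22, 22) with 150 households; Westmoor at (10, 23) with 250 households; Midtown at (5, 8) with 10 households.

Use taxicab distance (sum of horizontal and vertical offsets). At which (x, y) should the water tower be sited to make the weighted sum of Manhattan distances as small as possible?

(22, 22)

Manhattan distance separates: Σwᵢ(|x−xᵢ|+|y−yᵢ|) = Σwᵢ|x−xᵢ| + Σwᵢ|y−yᵢ|, so x and y are optimised independently as 1-D weighted medians.
Total weight W = 770; half = 385.
x-coordinate, sorted with cumulative weight:
  x=5 (Midtown, w=10) cum 10
  x=10 (Westmoor, w=250) cum 260
  x=20 (Southcross, w=110) cum 370
  x=22 (Eastvale, w=150) cum 520  ← median
  x=25 (Northgate, w=250) cum 770
⇒ x* = 22
y-coordinate, sorted with cumulative weight:
  y=1 (Southcross, w=110) cum 110
  y=8 (Northgate, w=250) cum 360
  y=8 (Midtown, w=10) cum 370
  y=22 (Eastvale, w=150) cum 520  ← median
  y=23 (Westmoor, w=250) cum 770
⇒ y* = 22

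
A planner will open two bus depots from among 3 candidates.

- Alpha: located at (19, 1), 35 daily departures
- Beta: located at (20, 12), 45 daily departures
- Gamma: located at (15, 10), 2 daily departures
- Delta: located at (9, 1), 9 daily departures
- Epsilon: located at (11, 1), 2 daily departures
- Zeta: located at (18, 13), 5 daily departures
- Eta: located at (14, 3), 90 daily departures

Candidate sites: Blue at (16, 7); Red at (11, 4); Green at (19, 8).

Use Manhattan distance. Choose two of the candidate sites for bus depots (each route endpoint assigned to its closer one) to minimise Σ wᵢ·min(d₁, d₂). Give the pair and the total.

{Red, Green}, total 923

Evaluate every pair (each demand assigned to the nearer of the two):
  {Red, Green}: total = 923
  {Blue, Red}: total = 1179
  {Blue, Green}: total = 1187
Best pair: {Red, Green} with total 923.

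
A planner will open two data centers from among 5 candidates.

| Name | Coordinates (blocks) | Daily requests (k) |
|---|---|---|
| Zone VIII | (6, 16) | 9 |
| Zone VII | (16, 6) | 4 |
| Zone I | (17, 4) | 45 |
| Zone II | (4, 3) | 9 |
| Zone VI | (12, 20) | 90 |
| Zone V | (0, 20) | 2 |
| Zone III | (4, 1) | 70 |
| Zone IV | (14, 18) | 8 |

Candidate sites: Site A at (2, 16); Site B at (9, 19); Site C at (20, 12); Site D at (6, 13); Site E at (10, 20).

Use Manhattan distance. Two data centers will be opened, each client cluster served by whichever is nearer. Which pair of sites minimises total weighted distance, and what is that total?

{Site D, Site E}, total 2331

Evaluate every pair (each demand assigned to the nearer of the two):
  {Site D, Site E}: total = 2331
  {Site B, Site D}: total = 2511
  {Site A, Site E}: total = 2716
  {Site C, Site E}: total = 2812
  {Site B, Site C}: total = 2816
  {Site A, Site B}: total = 2896
  {Site C, Site D}: total = 2942
  {Site B, Site E}: total = 3216
  {Site A, Site C}: total = 3264
  {Site A, Site D}: total = 3369
Best pair: {Site D, Site E} with total 2331.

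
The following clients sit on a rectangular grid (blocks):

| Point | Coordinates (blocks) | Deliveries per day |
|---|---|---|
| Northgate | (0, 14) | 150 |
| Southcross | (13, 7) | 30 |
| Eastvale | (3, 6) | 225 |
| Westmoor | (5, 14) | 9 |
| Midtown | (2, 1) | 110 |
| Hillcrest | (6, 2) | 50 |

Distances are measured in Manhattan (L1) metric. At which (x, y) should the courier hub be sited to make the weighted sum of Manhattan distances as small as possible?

(3, 6)

Manhattan distance separates: Σwᵢ(|x−xᵢ|+|y−yᵢ|) = Σwᵢ|x−xᵢ| + Σwᵢ|y−yᵢ|, so x and y are optimised independently as 1-D weighted medians.
Total weight W = 574; half = 287.
x-coordinate, sorted with cumulative weight:
  x=0 (Northgate, w=150) cum 150
  x=2 (Midtown, w=110) cum 260
  x=3 (Eastvale, w=225) cum 485  ← median
  x=5 (Westmoor, w=9) cum 494
  x=6 (Hillcrest, w=50) cum 544
  x=13 (Southcross, w=30) cum 574
⇒ x* = 3
y-coordinate, sorted with cumulative weight:
  y=1 (Midtown, w=110) cum 110
  y=2 (Hillcrest, w=50) cum 160
  y=6 (Eastvale, w=225) cum 385  ← median
  y=7 (Southcross, w=30) cum 415
  y=14 (Northgate, w=150) cum 565
  y=14 (Westmoor, w=9) cum 574
⇒ y* = 6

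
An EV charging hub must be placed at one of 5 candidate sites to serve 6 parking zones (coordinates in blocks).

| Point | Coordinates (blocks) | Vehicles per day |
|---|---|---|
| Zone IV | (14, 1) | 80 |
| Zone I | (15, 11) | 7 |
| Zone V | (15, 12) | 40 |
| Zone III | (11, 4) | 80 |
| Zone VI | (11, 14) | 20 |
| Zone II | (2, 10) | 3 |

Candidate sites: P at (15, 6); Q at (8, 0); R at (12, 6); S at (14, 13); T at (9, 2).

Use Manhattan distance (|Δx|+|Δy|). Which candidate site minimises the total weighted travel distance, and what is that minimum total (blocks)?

Total weighted distance at each candidate:
  P (15, 6): total = 1526
  Q (8, 0): total = 2394
  R (12, 6): total = 1438
  S (14, 13): total = 2146
  T (9, 2): total = 1870
Minimum is at R with total 1438 blocks.

R, total 1438 blocks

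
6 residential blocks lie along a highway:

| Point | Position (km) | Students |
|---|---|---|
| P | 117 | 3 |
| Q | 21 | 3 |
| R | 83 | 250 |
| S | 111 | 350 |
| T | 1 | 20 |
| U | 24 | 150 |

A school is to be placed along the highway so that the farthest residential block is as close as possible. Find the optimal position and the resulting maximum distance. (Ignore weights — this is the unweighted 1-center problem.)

location 59, max distance 58

The 1-center on a line is the midpoint of the two extreme points: leftmost at 1, rightmost at 117.
Optimal location = (1 + 117)/2 = 59; maximum distance = (117 − 1)/2 = 58.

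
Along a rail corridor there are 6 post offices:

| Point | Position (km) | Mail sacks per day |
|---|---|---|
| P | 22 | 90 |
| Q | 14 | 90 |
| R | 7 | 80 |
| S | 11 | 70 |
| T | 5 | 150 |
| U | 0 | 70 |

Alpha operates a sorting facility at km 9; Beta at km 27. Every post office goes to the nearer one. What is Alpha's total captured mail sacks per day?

The indifferent point is the midpoint (9+27)/2 = 18; post offices left of it (closer to Alpha at 9) go to Alpha, those right go to Beta.
  U at 0 (w=70) → Alpha
  T at 5 (w=150) → Alpha
  R at 7 (w=80) → Alpha
  S at 11 (w=70) → Alpha
  Q at 14 (w=90) → Alpha
  P at 22 (w=90) → Beta
Alpha captures 460; Beta captures 90.

460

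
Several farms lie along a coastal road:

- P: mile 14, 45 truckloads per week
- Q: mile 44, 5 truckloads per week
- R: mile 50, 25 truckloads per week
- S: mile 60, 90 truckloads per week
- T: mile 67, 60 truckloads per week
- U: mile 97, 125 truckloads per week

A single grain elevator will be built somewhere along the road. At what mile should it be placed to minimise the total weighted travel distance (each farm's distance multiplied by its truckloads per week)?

For a sum of weighted absolute distances on a line, the optimum is the weighted median (not the mean). Total weight W = 350; half-weight = 175.
Sort by position and accumulate weight:
  mile 14 (P, w=45) → cum 45
  mile 44 (Q, w=5) → cum 50
  mile 50 (R, w=25) → cum 75
  mile 60 (S, w=90) → cum 165
  mile 67 (T, w=60) → cum 225  ≥ 175 → median here
  mile 97 (U, w=125) → cum 350
Optimal location: mile 67.

x = 67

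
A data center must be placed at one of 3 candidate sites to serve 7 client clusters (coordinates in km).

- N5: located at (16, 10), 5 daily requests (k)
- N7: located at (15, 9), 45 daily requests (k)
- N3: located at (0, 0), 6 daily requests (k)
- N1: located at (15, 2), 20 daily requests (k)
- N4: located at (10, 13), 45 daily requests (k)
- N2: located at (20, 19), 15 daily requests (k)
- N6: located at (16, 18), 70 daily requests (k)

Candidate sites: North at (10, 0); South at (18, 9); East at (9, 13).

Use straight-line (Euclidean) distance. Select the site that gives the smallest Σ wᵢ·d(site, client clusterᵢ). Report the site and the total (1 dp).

East, total 1543.2 km

Total weighted distance at each candidate:
  North (10, 0): total = 2924.5
  South (18, 9): total = 1620.1
  East (9, 13): total = 1543.2
Minimum is at East with total 1543.2 km.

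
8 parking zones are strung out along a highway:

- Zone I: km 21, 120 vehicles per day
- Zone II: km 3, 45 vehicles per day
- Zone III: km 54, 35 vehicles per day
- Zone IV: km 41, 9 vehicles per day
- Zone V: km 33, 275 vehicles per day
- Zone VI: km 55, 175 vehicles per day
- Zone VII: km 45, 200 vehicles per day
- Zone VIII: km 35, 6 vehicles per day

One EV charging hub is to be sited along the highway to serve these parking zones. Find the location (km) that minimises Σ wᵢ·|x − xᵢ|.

For a sum of weighted absolute distances on a line, the optimum is the weighted median (not the mean). Total weight W = 865; half-weight = 432.5.
Sort by position and accumulate weight:
  km 3 (Zone II, w=45) → cum 45
  km 21 (Zone I, w=120) → cum 165
  km 33 (Zone V, w=275) → cum 440  ≥ 432.5 → median here
  km 35 (Zone VIII, w=6) → cum 446
  km 41 (Zone IV, w=9) → cum 455
  km 45 (Zone VII, w=200) → cum 655
  km 54 (Zone III, w=35) → cum 690
  km 55 (Zone VI, w=175) → cum 865
Optimal location: km 33.

x = 33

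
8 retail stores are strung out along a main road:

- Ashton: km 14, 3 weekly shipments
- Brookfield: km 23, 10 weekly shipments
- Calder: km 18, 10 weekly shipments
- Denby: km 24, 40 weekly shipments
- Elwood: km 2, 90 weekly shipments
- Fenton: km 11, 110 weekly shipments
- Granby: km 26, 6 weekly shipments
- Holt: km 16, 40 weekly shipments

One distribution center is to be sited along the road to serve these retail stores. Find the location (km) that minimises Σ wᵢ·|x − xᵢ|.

For a sum of weighted absolute distances on a line, the optimum is the weighted median (not the mean). Total weight W = 309; half-weight = 154.5.
Sort by position and accumulate weight:
  km 2 (Elwood, w=90) → cum 90
  km 11 (Fenton, w=110) → cum 200  ≥ 154.5 → median here
  km 14 (Ashton, w=3) → cum 203
  km 16 (Holt, w=40) → cum 243
  km 18 (Calder, w=10) → cum 253
  km 23 (Brookfield, w=10) → cum 263
  km 24 (Denby, w=40) → cum 303
  km 26 (Granby, w=6) → cum 309
Optimal location: km 11.

x = 11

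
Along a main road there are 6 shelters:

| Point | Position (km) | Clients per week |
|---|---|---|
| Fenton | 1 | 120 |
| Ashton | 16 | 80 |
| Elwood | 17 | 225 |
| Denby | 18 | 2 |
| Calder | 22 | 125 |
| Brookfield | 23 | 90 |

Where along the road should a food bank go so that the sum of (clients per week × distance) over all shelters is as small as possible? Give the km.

For a sum of weighted absolute distances on a line, the optimum is the weighted median (not the mean). Total weight W = 642; half-weight = 321.
Sort by position and accumulate weight:
  km 1 (Fenton, w=120) → cum 120
  km 16 (Ashton, w=80) → cum 200
  km 17 (Elwood, w=225) → cum 425  ≥ 321 → median here
  km 18 (Denby, w=2) → cum 427
  km 22 (Calder, w=125) → cum 552
  km 23 (Brookfield, w=90) → cum 642
Optimal location: km 17.

x = 17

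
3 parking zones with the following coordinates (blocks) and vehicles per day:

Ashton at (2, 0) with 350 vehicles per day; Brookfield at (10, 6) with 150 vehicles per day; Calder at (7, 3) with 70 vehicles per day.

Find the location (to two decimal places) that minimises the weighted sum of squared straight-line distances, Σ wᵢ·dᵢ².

(4.72, 1.95)

The minimiser of Σwᵢ‖p−pᵢ‖² is the weighted centroid p* = (Σwᵢpᵢ)/(Σwᵢ).
Σwᵢ = 570.
Σwᵢxᵢ = 350·2 + 150·10 + 70·7 = 2690.
Σwᵢyᵢ = 350·0 + 150·6 + 70·3 = 1110.
x* = 2690/570 = 4.72, y* = 1110/570 = 1.95.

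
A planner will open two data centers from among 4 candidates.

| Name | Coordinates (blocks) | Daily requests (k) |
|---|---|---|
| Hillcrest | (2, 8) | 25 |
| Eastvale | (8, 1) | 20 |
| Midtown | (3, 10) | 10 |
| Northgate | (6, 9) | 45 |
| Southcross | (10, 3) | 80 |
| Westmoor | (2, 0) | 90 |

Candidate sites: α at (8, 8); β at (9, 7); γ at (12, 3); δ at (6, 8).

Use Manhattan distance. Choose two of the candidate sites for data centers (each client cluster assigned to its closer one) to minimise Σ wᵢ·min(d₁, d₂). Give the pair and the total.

{γ, δ}, total 1555

Evaluate every pair (each demand assigned to the nearer of the two):
  {γ, δ}: total = 1555
  {α, γ}: total = 1805
  {β, δ}: total = 1815
  {β, γ}: total = 1965
  {α, δ}: total = 1975
  {α, β}: total = 2155
Best pair: {γ, δ} with total 1555.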